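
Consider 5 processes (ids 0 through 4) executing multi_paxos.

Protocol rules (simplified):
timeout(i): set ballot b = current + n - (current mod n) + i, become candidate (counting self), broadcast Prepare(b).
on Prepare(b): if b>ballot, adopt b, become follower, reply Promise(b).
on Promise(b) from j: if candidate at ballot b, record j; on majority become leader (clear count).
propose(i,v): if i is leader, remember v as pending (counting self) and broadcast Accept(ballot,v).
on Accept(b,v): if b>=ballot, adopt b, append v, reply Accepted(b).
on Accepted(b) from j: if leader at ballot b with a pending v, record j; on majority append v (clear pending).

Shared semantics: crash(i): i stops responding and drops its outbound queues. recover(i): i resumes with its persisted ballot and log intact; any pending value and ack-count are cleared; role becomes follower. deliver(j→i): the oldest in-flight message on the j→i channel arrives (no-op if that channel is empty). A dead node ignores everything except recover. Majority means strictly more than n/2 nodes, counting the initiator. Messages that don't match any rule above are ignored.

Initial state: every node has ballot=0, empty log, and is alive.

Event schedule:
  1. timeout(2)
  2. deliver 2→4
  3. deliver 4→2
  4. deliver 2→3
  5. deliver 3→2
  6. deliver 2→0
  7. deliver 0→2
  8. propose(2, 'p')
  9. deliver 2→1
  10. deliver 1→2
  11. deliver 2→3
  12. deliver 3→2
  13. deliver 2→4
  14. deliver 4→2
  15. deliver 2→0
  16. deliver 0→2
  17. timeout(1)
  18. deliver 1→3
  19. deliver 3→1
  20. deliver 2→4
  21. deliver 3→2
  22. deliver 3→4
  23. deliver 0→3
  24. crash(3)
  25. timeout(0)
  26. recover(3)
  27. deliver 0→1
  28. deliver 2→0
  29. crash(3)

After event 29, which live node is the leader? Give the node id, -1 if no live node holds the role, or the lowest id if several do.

2

[1] timeout(2) → N2(cand b7 [-])
[2] deliver 2→4 → N4(foll b7 [-])
[3] deliver 4→2 → ∅
[4] deliver 2→3 → N3(foll b7 [-])
[5] deliver 3→2 → N2(lead b7 [-])
[6] deliver 2→0 → N0(foll b7 [-])
[7] deliver 0→2 → ∅
[8] propose(2,'p') → ∅
[9] deliver 2→1 → N1(foll b7 [-])
[10] deliver 1→2 → ∅
[11] deliver 2→3 → N3(foll b7 [p])
[12] deliver 3→2 → ∅
[13] deliver 2→4 → N4(foll b7 [p])
[14] deliver 4→2 → N2(lead b7 [p])
[15] deliver 2→0 → N0(foll b7 [p])
[16] deliver 0→2 → ∅
[17] timeout(1) → N1(cand b11 [-])
[18] deliver 1→3 → N3(foll b11 [p])
[19] deliver 3→1 → ∅
[20] deliver 2→4 → ∅
[21] deliver 3→2 → ∅
[22] deliver 3→4 → ∅
[23] deliver 0→3 → ∅
[24] crash(3) → N3(✗foll b11 [p])
[25] timeout(0) → N0(cand b10 [p])
[26] recover(3) → N3(foll b11 [p])
[27] deliver 0→1 → ∅
[28] deliver 2→0 → ∅
[29] crash(3) → N3(✗foll b11 [p])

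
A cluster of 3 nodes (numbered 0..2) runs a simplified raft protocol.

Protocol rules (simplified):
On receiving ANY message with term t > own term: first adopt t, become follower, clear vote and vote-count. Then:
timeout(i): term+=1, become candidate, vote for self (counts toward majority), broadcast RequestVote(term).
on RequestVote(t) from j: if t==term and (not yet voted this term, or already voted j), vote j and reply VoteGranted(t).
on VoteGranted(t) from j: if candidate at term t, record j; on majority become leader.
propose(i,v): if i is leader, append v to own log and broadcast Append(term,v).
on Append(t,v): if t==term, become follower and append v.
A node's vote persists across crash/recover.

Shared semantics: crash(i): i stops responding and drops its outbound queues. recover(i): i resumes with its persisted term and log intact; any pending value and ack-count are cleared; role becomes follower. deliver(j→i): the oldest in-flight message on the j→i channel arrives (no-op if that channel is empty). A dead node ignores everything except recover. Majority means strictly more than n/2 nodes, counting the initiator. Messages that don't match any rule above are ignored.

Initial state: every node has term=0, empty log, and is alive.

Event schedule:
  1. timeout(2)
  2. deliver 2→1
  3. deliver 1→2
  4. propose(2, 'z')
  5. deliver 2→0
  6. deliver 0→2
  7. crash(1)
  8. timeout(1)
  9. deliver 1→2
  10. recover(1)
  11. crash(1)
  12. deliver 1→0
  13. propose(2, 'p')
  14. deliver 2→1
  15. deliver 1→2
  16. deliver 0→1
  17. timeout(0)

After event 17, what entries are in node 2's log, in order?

z,p

after 1 — timeout(2): n2:cand/t1/[-]
after 2 — deliver 2→1: n1:foll/t1/[-]
after 3 — deliver 1→2: n2:lead/t1/[-]
after 4 — propose(2,'z'): n2:lead/t1/[z]
after 5 — deliver 2→0: n0:foll/t1/[-]
after 6 — deliver 0→2: ·
after 7 — crash(1): n1:✗foll/t1/[-]
after 8 — timeout(1): ·
after 9 — deliver 1→2: ·
after 10 — recover(1): n1:foll/t1/[-]
after 11 — crash(1): n1:✗foll/t1/[-]
after 12 — deliver 1→0: ·
after 13 — propose(2,'p'): n2:lead/t1/[z,p]
after 14 — deliver 2→1: ·
after 15 — deliver 1→2: ·
after 16 — deliver 0→1: ·
after 17 — timeout(0): n0:cand/t2/[-]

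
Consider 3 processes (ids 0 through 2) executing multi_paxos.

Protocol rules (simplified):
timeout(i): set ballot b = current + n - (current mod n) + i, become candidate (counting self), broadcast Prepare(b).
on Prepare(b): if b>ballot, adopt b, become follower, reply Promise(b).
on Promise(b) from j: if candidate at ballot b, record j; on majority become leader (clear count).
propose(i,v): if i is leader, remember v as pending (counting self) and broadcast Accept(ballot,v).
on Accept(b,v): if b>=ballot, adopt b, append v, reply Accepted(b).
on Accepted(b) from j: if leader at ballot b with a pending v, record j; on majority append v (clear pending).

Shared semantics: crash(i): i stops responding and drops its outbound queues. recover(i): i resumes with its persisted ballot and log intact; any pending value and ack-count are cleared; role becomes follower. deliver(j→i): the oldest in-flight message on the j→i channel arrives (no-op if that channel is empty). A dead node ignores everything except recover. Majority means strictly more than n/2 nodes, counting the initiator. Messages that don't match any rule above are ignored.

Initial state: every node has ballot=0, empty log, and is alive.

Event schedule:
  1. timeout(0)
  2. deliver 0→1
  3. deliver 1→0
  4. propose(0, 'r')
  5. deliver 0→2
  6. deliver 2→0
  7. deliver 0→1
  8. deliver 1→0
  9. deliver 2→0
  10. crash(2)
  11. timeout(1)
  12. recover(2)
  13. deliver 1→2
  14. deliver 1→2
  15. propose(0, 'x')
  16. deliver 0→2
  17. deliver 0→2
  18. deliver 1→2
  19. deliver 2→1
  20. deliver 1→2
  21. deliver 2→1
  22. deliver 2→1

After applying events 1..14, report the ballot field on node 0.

3

after 1 — timeout(0): n0:cand/b3/[-]
after 2 — deliver 0→1: n1:foll/b3/[-]
after 3 — deliver 1→0: n0:lead/b3/[-]
after 4 — propose(0,'r'): ·
after 5 — deliver 0→2: n2:foll/b3/[-]
after 6 — deliver 2→0: ·
after 7 — deliver 0→1: n1:foll/b3/[r]
after 8 — deliver 1→0: n0:lead/b3/[r]
after 9 — deliver 2→0: ·
after 10 — crash(2): n2:✗foll/b3/[-]
after 11 — timeout(1): n1:cand/b7/[r]
after 12 — recover(2): n2:foll/b3/[-]
after 13 — deliver 1→2: n2:foll/b7/[-]
after 14 — deliver 1→2: ·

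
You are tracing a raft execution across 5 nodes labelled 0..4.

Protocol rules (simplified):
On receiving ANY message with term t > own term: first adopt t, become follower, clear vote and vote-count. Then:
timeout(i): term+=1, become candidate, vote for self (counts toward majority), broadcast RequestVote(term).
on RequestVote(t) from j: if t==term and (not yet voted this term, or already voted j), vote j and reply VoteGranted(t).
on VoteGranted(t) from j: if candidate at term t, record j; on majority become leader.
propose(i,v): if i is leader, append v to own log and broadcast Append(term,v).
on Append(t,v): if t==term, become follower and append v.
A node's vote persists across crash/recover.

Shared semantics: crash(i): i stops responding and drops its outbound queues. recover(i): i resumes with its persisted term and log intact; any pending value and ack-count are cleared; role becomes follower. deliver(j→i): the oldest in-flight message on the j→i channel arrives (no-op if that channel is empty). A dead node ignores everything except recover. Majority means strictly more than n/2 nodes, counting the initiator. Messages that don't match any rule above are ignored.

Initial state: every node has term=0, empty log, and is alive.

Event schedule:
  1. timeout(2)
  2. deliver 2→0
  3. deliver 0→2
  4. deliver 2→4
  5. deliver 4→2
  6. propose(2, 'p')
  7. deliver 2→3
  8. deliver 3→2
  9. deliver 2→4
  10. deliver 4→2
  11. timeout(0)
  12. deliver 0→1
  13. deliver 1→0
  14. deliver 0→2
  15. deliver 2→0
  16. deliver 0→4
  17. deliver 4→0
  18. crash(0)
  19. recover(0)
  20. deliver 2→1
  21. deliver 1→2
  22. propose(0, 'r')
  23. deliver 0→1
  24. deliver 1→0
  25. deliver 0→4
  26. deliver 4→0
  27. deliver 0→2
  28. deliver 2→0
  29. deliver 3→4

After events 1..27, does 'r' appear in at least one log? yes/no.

no

1. timeout(2):  <2:cand t1 ->
2. deliver 2→0:  <0:foll t1 ->
3. deliver 0→2:  nop
4. deliver 2→4:  <4:foll t1 ->
5. deliver 4→2:  <2:lead t1 ->
6. propose(2,'p'):  <2:lead t1 p>
7. deliver 2→3:  <3:foll t1 ->
8. deliver 3→2:  nop
9. deliver 2→4:  <4:foll t1 p>
10. deliver 4→2:  nop
11. timeout(0):  <0:cand t2 ->
12. deliver 0→1:  <1:foll t2 ->
13. deliver 1→0:  nop
14. deliver 0→2:  <2:foll t2 p>
15. deliver 2→0:  nop
16. deliver 0→4:  <4:foll t2 p>
17. deliver 4→0:  <0:lead t2 ->
18. crash(0):  <0:✗lead t2 ->
19. recover(0):  <0:foll t2 ->
20. deliver 2→1:  nop
21. deliver 1→2:  nop
22. propose(0,'r'):  nop
23. deliver 0→1:  nop
24. deliver 1→0:  nop
25. deliver 0→4:  nop
26. deliver 4→0:  nop
27. deliver 0→2:  nop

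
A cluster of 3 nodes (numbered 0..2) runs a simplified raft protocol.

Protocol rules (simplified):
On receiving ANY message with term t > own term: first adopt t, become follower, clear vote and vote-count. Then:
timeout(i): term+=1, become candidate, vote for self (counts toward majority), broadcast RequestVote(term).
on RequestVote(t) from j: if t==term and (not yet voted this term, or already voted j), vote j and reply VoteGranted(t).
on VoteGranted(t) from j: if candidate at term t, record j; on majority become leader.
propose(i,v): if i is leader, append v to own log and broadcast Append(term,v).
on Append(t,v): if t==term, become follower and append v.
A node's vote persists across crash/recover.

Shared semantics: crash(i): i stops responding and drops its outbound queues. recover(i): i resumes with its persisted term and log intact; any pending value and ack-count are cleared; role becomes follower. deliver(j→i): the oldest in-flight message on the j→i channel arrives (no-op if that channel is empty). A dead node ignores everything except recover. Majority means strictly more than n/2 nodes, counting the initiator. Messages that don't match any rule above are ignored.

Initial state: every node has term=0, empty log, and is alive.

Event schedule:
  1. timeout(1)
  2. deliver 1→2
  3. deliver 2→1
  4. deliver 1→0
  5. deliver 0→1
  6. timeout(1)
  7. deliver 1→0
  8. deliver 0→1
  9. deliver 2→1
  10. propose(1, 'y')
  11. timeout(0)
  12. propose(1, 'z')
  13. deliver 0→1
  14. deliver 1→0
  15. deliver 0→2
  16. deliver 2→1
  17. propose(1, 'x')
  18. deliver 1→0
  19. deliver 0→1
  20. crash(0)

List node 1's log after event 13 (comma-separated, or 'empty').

after 1 — timeout(1): n1:cand/t1/[-]
after 2 — deliver 1→2: n2:foll/t1/[-]
after 3 — deliver 2→1: n1:lead/t1/[-]
after 4 — deliver 1→0: n0:foll/t1/[-]
after 5 — deliver 0→1: ·
after 6 — timeout(1): n1:cand/t2/[-]
after 7 — deliver 1→0: n0:foll/t2/[-]
after 8 — deliver 0→1: n1:lead/t2/[-]
after 9 — deliver 2→1: ·
after 10 — propose(1,'y'): n1:lead/t2/[y]
after 11 — timeout(0): n0:cand/t3/[-]
after 12 — propose(1,'z'): n1:lead/t2/[y,z]
after 13 — deliver 0→1: n1:foll/t3/[y,z]

y,z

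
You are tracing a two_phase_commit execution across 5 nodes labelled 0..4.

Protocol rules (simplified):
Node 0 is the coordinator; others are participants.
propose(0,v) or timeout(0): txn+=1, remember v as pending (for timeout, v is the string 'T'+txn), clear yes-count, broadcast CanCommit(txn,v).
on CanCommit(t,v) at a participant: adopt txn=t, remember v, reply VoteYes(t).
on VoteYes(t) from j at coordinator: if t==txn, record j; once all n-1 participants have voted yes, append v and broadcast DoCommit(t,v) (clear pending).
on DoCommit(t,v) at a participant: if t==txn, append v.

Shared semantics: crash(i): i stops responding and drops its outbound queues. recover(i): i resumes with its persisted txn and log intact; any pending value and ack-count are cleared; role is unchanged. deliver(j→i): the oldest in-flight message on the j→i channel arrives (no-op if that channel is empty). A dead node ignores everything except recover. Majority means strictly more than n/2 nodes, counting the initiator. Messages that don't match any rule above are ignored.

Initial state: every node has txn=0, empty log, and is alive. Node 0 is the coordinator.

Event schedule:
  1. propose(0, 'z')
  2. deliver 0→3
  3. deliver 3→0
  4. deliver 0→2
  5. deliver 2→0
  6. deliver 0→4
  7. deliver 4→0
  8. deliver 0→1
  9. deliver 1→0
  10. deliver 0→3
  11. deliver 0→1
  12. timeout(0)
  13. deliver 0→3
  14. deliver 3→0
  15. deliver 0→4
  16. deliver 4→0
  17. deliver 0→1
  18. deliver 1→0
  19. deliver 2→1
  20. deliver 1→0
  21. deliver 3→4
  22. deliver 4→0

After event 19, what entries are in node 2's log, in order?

after 1 — propose(0,'z'): n0:coor/t1/[-]
after 2 — deliver 0→3: n3:part/t1/[-]
after 3 — deliver 3→0: ·
after 4 — deliver 0→2: n2:part/t1/[-]
after 5 — deliver 2→0: ·
after 6 — deliver 0→4: n4:part/t1/[-]
after 7 — deliver 4→0: ·
after 8 — deliver 0→1: n1:part/t1/[-]
after 9 — deliver 1→0: n0:coor/t1/[z]
after 10 — deliver 0→3: n3:part/t1/[z]
after 11 — deliver 0→1: n1:part/t1/[z]
after 12 — timeout(0): n0:coor/t2/[z]
after 13 — deliver 0→3: n3:part/t2/[z]
after 14 — deliver 3→0: ·
after 15 — deliver 0→4: n4:part/t1/[z]
after 16 — deliver 4→0: ·
after 17 — deliver 0→1: n1:part/t2/[z]
after 18 — deliver 1→0: ·
after 19 — deliver 2→1: ·

empty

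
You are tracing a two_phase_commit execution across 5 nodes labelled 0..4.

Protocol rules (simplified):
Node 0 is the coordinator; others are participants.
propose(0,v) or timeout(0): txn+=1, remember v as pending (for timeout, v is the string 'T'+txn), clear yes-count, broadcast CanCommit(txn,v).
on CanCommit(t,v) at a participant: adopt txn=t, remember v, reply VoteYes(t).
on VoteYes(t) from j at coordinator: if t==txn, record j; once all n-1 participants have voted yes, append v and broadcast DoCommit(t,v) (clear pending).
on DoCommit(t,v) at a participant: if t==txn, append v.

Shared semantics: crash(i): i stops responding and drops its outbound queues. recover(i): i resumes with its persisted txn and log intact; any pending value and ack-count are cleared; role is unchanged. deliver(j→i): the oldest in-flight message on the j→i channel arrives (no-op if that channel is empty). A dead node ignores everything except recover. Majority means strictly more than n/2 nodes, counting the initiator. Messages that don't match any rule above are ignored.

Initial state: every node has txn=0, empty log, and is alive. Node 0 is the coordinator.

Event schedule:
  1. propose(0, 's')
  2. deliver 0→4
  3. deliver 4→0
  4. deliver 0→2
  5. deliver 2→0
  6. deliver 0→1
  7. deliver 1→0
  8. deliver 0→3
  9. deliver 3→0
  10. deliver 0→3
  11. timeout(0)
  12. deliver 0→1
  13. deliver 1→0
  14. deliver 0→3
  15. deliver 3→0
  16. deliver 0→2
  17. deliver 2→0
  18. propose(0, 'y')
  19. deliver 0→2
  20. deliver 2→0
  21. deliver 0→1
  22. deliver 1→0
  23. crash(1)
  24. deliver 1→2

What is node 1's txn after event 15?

after 1 — propose(0,'s'): n0:coor/t1/[-]
after 2 — deliver 0→4: n4:part/t1/[-]
after 3 — deliver 4→0: ·
after 4 — deliver 0→2: n2:part/t1/[-]
after 5 — deliver 2→0: ·
after 6 — deliver 0→1: n1:part/t1/[-]
after 7 — deliver 1→0: ·
after 8 — deliver 0→3: n3:part/t1/[-]
after 9 — deliver 3→0: n0:coor/t1/[s]
after 10 — deliver 0→3: n3:part/t1/[s]
after 11 — timeout(0): n0:coor/t2/[s]
after 12 — deliver 0→1: n1:part/t1/[s]
after 13 — deliver 1→0: ·
after 14 — deliver 0→3: n3:part/t2/[s]
after 15 — deliver 3→0: ·

1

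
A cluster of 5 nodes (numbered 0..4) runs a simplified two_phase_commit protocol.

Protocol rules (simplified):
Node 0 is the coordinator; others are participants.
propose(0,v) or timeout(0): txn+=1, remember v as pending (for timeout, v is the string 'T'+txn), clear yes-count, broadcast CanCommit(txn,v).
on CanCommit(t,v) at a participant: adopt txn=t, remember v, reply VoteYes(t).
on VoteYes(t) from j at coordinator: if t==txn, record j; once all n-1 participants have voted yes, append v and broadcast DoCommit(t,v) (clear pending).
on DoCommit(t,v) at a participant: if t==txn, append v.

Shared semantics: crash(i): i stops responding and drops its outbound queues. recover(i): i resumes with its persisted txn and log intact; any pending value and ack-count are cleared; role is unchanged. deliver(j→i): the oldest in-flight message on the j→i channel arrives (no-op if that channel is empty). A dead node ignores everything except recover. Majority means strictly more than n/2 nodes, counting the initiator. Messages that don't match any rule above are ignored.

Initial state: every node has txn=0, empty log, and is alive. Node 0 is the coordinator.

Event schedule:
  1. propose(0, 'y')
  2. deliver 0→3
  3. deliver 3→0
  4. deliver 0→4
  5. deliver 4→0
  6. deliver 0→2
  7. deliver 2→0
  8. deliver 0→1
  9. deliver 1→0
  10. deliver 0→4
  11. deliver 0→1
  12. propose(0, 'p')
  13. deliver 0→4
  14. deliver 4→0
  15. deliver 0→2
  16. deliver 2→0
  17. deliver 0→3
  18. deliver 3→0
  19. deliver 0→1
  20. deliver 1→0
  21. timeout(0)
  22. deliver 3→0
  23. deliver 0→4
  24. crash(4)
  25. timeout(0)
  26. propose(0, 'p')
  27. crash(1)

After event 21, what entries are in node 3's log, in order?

step 1 propose(0,'y'): 0={coor,t=1,log=-}
step 2 deliver 0→3: 3={part,t=1,log=-}
step 3 deliver 3→0: —
step 4 deliver 0→4: 4={part,t=1,log=-}
step 5 deliver 4→0: —
step 6 deliver 0→2: 2={part,t=1,log=-}
step 7 deliver 2→0: —
step 8 deliver 0→1: 1={part,t=1,log=-}
step 9 deliver 1→0: 0={coor,t=1,log=y}
step 10 deliver 0→4: 4={part,t=1,log=y}
step 11 deliver 0→1: 1={part,t=1,log=y}
step 12 propose(0,'p'): 0={coor,t=2,log=y}
step 13 deliver 0→4: 4={part,t=2,log=y}
step 14 deliver 4→0: —
step 15 deliver 0→2: 2={part,t=1,log=y}
step 16 deliver 2→0: —
step 17 deliver 0→3: 3={part,t=1,log=y}
step 18 deliver 3→0: —
step 19 deliver 0→1: 1={part,t=2,log=y}
step 20 deliver 1→0: —
step 21 timeout(0): 0={coor,t=3,log=y}

y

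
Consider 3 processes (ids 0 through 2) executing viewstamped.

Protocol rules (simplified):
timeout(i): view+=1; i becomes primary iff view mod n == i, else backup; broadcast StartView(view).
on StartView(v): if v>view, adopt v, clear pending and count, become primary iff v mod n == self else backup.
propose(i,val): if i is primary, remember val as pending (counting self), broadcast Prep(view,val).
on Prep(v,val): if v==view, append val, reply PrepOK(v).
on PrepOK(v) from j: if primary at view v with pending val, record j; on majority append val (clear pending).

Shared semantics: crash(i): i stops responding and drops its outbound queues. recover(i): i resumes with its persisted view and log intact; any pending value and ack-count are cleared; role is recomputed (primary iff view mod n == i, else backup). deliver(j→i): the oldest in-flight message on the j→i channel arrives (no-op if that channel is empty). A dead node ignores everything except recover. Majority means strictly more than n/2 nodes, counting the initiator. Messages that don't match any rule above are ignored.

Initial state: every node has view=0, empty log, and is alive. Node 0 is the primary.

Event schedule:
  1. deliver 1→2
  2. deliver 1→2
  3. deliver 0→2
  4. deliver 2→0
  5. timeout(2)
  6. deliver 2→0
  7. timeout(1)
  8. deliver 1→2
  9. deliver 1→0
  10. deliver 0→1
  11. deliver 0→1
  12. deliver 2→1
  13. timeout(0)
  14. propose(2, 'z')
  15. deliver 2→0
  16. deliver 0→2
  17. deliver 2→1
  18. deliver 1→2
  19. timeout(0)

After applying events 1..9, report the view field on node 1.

1

[1] deliver 1→2 → ∅
[2] deliver 1→2 → ∅
[3] deliver 0→2 → ∅
[4] deliver 2→0 → ∅
[5] timeout(2) → N2(back v1 [-])
[6] deliver 2→0 → N0(back v1 [-])
[7] timeout(1) → N1(prim v1 [-])
[8] deliver 1→2 → ∅
[9] deliver 1→0 → ∅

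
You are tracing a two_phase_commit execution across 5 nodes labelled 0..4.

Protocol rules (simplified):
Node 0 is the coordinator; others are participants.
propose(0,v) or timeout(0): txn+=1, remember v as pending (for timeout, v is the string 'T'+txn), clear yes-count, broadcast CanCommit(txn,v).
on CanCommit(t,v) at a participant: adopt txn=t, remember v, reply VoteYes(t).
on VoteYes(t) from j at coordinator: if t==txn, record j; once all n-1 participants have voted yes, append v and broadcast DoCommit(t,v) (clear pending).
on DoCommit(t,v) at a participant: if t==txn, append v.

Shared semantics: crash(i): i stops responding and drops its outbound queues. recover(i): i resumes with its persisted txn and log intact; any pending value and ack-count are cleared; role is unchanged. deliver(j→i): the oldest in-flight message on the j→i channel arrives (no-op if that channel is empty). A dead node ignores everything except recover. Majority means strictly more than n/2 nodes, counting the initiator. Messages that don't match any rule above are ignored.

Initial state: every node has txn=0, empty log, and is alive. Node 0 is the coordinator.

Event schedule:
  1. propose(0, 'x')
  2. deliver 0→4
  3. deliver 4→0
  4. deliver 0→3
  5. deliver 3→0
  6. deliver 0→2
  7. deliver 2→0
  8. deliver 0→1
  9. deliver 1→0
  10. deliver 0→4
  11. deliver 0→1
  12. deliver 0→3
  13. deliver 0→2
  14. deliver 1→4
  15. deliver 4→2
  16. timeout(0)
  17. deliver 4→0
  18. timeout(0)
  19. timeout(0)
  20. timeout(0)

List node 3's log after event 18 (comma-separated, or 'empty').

[1] propose(0,'x') → N0(coor t1 [-])
[2] deliver 0→4 → N4(part t1 [-])
[3] deliver 4→0 → ∅
[4] deliver 0→3 → N3(part t1 [-])
[5] deliver 3→0 → ∅
[6] deliver 0→2 → N2(part t1 [-])
[7] deliver 2→0 → ∅
[8] deliver 0→1 → N1(part t1 [-])
[9] deliver 1→0 → N0(coor t1 [x])
[10] deliver 0→4 → N4(part t1 [x])
[11] deliver 0→1 → N1(part t1 [x])
[12] deliver 0→3 → N3(part t1 [x])
[13] deliver 0→2 → N2(part t1 [x])
[14] deliver 1→4 → ∅
[15] deliver 4→2 → ∅
[16] timeout(0) → N0(coor t2 [x])
[17] deliver 4→0 → ∅
[18] timeout(0) → N0(coor t3 [x])

x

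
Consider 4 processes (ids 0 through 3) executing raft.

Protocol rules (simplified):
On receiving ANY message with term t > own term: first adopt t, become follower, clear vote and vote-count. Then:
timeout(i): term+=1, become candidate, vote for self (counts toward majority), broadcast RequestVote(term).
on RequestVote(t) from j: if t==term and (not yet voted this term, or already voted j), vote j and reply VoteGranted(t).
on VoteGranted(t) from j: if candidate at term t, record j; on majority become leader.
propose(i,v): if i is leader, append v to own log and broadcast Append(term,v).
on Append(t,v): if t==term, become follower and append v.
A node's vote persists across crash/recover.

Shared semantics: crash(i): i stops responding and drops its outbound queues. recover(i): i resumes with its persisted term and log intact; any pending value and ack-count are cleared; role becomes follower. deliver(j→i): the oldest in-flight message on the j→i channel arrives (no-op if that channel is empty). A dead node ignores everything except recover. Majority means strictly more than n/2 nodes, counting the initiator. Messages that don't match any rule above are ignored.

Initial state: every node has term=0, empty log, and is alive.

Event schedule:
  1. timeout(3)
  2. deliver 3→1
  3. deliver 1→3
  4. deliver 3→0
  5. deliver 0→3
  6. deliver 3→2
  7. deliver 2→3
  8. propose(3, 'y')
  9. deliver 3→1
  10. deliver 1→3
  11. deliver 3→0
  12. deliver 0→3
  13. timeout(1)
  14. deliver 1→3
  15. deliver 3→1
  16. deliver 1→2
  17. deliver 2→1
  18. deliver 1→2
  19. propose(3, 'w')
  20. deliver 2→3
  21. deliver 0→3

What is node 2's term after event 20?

e1 timeout(3): 3[cand,t=1,-]
e2 deliver 3→1: 1[foll,t=1,-]
e3 deliver 1→3: ·
e4 deliver 3→0: 0[foll,t=1,-]
e5 deliver 0→3: 3[lead,t=1,-]
e6 deliver 3→2: 2[foll,t=1,-]
e7 deliver 2→3: ·
e8 propose(3,'y'): 3[lead,t=1,y]
e9 deliver 3→1: 1[foll,t=1,y]
e10 deliver 1→3: ·
e11 deliver 3→0: 0[foll,t=1,y]
e12 deliver 0→3: ·
e13 timeout(1): 1[cand,t=2,y]
e14 deliver 1→3: 3[foll,t=2,y]
e15 deliver 3→1: ·
e16 deliver 1→2: 2[foll,t=2,-]
e17 deliver 2→1: 1[lead,t=2,y]
e18 deliver 1→2: ·
e19 propose(3,'w'): ·
e20 deliver 2→3: ·

2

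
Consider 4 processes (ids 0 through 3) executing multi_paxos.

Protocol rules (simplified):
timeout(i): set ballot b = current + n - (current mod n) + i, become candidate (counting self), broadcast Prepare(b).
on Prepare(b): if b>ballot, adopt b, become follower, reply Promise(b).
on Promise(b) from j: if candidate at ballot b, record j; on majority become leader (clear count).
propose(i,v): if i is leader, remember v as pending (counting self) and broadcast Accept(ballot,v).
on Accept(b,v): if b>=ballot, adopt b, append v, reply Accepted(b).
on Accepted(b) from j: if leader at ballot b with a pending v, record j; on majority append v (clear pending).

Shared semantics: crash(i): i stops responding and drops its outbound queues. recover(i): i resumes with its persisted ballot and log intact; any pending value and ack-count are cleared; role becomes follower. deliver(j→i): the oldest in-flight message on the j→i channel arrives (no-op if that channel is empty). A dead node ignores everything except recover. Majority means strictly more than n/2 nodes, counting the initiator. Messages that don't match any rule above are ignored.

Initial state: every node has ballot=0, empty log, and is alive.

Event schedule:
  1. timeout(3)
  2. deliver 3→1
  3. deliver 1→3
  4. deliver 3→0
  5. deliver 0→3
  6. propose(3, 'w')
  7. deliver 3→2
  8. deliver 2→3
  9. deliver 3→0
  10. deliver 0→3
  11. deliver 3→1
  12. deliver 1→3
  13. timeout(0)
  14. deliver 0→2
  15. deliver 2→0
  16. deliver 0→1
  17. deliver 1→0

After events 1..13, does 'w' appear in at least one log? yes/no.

1. timeout(3):  <3:cand b7 ->
2. deliver 3→1:  <1:foll b7 ->
3. deliver 1→3:  nop
4. deliver 3→0:  <0:foll b7 ->
5. deliver 0→3:  <3:lead b7 ->
6. propose(3,'w'):  nop
7. deliver 3→2:  <2:foll b7 ->
8. deliver 2→3:  nop
9. deliver 3→0:  <0:foll b7 w>
10. deliver 0→3:  nop
11. deliver 3→1:  <1:foll b7 w>
12. deliver 1→3:  <3:lead b7 w>
13. timeout(0):  <0:cand b8 w>

yes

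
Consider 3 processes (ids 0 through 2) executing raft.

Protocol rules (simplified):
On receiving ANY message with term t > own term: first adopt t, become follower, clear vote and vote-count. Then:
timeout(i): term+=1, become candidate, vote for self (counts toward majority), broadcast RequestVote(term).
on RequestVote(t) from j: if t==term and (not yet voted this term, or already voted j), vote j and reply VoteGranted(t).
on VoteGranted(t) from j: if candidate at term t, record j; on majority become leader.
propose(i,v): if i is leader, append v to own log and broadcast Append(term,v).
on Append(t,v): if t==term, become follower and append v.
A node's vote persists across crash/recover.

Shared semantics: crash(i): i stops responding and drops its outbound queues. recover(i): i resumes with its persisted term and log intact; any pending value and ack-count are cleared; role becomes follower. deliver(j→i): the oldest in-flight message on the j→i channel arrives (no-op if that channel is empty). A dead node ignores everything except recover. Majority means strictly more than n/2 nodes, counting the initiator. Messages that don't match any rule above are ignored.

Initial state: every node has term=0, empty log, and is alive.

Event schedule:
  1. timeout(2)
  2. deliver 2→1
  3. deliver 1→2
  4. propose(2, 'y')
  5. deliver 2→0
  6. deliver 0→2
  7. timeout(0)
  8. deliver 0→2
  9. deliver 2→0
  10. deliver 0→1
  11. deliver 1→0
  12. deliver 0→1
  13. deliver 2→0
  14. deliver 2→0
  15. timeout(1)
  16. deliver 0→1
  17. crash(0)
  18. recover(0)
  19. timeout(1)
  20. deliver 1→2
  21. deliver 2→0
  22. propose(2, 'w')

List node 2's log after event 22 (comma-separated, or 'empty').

e1 timeout(2): 2[cand,t=1,-]
e2 deliver 2→1: 1[foll,t=1,-]
e3 deliver 1→2: 2[lead,t=1,-]
e4 propose(2,'y'): 2[lead,t=1,y]
e5 deliver 2→0: 0[foll,t=1,-]
e6 deliver 0→2: ·
e7 timeout(0): 0[cand,t=2,-]
e8 deliver 0→2: 2[foll,t=2,y]
e9 deliver 2→0: ·
e10 deliver 0→1: 1[foll,t=2,-]
e11 deliver 1→0: 0[lead,t=2,-]
e12 deliver 0→1: ·
e13 deliver 2→0: ·
e14 deliver 2→0: ·
e15 timeout(1): 1[cand,t=3,-]
e16 deliver 0→1: ·
e17 crash(0): 0[✗lead,t=2,-]
e18 recover(0): 0[foll,t=2,-]
e19 timeout(1): 1[cand,t=4,-]
e20 deliver 1→2: 2[foll,t=3,y]
e21 deliver 2→0: ·
e22 propose(2,'w'): ·

y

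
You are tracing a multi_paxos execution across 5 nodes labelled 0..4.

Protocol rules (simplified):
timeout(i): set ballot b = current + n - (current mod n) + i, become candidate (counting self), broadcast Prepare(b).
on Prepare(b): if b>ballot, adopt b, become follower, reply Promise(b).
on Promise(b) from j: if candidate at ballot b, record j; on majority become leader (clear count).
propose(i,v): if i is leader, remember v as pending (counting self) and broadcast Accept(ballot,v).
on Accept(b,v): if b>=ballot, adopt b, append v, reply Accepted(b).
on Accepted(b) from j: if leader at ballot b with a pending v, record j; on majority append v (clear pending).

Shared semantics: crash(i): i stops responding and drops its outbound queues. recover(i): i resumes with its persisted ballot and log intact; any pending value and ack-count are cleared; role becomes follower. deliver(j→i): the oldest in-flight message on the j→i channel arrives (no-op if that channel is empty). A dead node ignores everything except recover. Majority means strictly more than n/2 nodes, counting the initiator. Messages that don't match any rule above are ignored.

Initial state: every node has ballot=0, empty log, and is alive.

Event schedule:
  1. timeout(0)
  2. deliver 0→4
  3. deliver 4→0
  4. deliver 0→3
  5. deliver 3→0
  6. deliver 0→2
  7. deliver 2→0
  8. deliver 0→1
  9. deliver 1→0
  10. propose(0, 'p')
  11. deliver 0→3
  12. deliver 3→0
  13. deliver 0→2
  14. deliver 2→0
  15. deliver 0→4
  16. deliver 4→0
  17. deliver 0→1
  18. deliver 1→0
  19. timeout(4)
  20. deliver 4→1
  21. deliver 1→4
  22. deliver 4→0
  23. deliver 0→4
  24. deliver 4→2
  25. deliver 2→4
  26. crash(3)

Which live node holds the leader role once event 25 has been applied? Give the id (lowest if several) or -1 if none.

4

[1] timeout(0) → N0(cand b5 [-])
[2] deliver 0→4 → N4(foll b5 [-])
[3] deliver 4→0 → ∅
[4] deliver 0→3 → N3(foll b5 [-])
[5] deliver 3→0 → N0(lead b5 [-])
[6] deliver 0→2 → N2(foll b5 [-])
[7] deliver 2→0 → ∅
[8] deliver 0→1 → N1(foll b5 [-])
[9] deliver 1→0 → ∅
[10] propose(0,'p') → ∅
[11] deliver 0→3 → N3(foll b5 [p])
[12] deliver 3→0 → ∅
[13] deliver 0→2 → N2(foll b5 [p])
[14] deliver 2→0 → N0(lead b5 [p])
[15] deliver 0→4 → N4(foll b5 [p])
[16] deliver 4→0 → ∅
[17] deliver 0→1 → N1(foll b5 [p])
[18] deliver 1→0 → ∅
[19] timeout(4) → N4(cand b14 [p])
[20] deliver 4→1 → N1(foll b14 [p])
[21] deliver 1→4 → ∅
[22] deliver 4→0 → N0(foll b14 [p])
[23] deliver 0→4 → N4(lead b14 [p])
[24] deliver 4→2 → N2(foll b14 [p])
[25] deliver 2→4 → ∅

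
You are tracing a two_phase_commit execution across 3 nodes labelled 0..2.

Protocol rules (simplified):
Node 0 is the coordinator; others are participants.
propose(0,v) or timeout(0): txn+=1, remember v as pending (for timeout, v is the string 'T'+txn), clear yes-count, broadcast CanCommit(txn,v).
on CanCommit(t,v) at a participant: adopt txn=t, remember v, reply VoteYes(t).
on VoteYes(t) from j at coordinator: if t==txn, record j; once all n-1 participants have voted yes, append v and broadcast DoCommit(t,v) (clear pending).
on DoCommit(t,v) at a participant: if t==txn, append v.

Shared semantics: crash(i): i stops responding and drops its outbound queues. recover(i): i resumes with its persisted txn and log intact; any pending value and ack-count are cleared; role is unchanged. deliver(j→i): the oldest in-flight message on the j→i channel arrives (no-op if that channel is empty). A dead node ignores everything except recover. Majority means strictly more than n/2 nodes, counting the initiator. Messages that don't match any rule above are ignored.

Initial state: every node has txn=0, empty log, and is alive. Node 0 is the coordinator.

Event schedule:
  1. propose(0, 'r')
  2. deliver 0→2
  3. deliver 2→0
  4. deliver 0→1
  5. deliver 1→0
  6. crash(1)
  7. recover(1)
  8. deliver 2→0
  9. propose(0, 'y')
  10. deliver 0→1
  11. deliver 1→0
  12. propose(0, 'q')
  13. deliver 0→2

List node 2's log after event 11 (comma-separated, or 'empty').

empty

after 1 — propose(0,'r'): n0:coor/t1/[-]
after 2 — deliver 0→2: n2:part/t1/[-]
after 3 — deliver 2→0: ·
after 4 — deliver 0→1: n1:part/t1/[-]
after 5 — deliver 1→0: n0:coor/t1/[r]
after 6 — crash(1): n1:✗part/t1/[-]
after 7 — recover(1): n1:part/t1/[-]
after 8 — deliver 2→0: ·
after 9 — propose(0,'y'): n0:coor/t2/[r]
after 10 — deliver 0→1: n1:part/t1/[r]
after 11 — deliver 1→0: ·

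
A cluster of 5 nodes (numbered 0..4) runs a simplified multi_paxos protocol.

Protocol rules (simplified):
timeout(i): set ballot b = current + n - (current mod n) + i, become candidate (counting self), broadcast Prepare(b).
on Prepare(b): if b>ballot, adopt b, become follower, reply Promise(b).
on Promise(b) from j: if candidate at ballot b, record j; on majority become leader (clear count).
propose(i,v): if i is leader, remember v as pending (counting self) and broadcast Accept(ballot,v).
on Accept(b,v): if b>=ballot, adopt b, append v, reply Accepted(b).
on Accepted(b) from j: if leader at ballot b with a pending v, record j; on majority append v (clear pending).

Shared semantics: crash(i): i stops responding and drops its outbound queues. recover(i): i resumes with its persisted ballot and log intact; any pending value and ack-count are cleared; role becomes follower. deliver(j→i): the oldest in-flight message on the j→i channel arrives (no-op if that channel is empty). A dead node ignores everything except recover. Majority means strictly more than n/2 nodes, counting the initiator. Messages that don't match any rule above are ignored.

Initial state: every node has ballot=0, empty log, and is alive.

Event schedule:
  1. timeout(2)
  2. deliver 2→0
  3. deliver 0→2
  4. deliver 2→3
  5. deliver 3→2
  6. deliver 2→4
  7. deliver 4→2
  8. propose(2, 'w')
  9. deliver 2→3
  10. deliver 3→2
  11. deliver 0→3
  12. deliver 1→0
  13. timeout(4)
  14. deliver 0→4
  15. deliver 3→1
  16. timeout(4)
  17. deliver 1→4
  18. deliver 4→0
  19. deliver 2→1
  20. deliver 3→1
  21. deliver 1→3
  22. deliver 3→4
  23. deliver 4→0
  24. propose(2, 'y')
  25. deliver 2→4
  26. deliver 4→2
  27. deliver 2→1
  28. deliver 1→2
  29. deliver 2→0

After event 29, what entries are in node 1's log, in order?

w

after 1 — timeout(2): n2:cand/b7/[-]
after 2 — deliver 2→0: n0:foll/b7/[-]
after 3 — deliver 0→2: ·
after 4 — deliver 2→3: n3:foll/b7/[-]
after 5 — deliver 3→2: n2:lead/b7/[-]
after 6 — deliver 2→4: n4:foll/b7/[-]
after 7 — deliver 4→2: ·
after 8 — propose(2,'w'): ·
after 9 — deliver 2→3: n3:foll/b7/[w]
after 10 — deliver 3→2: ·
after 11 — deliver 0→3: ·
after 12 — deliver 1→0: ·
after 13 — timeout(4): n4:cand/b14/[-]
after 14 — deliver 0→4: ·
after 15 — deliver 3→1: ·
after 16 — timeout(4): n4:cand/b19/[-]
after 17 — deliver 1→4: ·
after 18 — deliver 4→0: n0:foll/b14/[-]
after 19 — deliver 2→1: n1:foll/b7/[-]
after 20 — deliver 3→1: ·
after 21 — deliver 1→3: ·
after 22 — deliver 3→4: ·
after 23 — deliver 4→0: n0:foll/b19/[-]
after 24 — propose(2,'y'): ·
after 25 — deliver 2→4: ·
after 26 — deliver 4→2: n2:foll/b14/[-]
after 27 — deliver 2→1: n1:foll/b7/[w]
after 28 — deliver 1→2: ·
after 29 — deliver 2→0: ·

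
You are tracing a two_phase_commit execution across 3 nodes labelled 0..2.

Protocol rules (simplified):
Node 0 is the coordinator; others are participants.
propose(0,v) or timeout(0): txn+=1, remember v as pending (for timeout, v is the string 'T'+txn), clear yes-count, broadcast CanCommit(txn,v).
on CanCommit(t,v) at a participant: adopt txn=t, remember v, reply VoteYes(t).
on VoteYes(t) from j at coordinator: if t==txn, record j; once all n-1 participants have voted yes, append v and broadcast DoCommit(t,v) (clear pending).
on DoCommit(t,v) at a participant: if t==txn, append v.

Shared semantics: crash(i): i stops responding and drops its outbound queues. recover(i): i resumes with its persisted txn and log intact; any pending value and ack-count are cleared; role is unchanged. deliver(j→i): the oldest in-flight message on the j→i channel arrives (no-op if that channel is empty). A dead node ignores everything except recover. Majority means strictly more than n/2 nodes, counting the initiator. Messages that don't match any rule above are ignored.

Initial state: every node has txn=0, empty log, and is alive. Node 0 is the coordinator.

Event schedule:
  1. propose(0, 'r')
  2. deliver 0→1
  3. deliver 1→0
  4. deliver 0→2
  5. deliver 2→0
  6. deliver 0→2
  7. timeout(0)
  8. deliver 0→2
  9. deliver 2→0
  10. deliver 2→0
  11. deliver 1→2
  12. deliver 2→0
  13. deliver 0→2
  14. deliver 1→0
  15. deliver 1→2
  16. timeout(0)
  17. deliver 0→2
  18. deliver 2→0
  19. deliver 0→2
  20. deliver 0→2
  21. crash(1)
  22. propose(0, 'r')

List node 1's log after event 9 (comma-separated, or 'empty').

empty

step 1 propose(0,'r'): 0={coor,t=1,log=-}
step 2 deliver 0→1: 1={part,t=1,log=-}
step 3 deliver 1→0: —
step 4 deliver 0→2: 2={part,t=1,log=-}
step 5 deliver 2→0: 0={coor,t=1,log=r}
step 6 deliver 0→2: 2={part,t=1,log=r}
step 7 timeout(0): 0={coor,t=2,log=r}
step 8 deliver 0→2: 2={part,t=2,log=r}
step 9 deliver 2→0: —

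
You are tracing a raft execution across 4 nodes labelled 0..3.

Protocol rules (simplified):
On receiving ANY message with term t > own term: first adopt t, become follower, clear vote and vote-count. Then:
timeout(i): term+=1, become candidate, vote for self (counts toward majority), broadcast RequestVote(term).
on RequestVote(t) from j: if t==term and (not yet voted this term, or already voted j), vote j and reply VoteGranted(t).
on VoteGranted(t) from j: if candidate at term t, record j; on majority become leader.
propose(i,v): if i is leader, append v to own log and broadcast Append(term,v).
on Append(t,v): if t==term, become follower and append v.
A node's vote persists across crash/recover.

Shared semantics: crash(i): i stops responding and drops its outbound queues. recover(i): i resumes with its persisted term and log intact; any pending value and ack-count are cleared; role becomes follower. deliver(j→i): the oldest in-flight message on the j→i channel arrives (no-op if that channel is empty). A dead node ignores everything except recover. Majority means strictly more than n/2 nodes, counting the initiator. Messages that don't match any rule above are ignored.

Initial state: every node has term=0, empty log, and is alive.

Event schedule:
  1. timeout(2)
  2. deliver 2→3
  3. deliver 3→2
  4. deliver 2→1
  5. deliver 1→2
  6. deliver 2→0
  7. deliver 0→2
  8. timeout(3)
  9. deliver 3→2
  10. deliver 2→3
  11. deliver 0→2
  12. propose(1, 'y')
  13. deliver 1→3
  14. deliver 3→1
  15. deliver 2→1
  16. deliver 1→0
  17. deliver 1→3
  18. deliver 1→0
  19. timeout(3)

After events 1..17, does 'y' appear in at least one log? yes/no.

no

step 1 timeout(2): 2={cand,t=1,log=-}
step 2 deliver 2→3: 3={foll,t=1,log=-}
step 3 deliver 3→2: —
step 4 deliver 2→1: 1={foll,t=1,log=-}
step 5 deliver 1→2: 2={lead,t=1,log=-}
step 6 deliver 2→0: 0={foll,t=1,log=-}
step 7 deliver 0→2: —
step 8 timeout(3): 3={cand,t=2,log=-}
step 9 deliver 3→2: 2={foll,t=2,log=-}
step 10 deliver 2→3: —
step 11 deliver 0→2: —
step 12 propose(1,'y'): —
step 13 deliver 1→3: —
step 14 deliver 3→1: 1={foll,t=2,log=-}
step 15 deliver 2→1: —
step 16 deliver 1→0: —
step 17 deliver 1→3: 3={lead,t=2,log=-}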